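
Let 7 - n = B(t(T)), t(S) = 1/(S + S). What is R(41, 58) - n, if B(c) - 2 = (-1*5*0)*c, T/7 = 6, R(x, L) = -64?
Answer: -69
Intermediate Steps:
T = 42 (T = 7*6 = 42)
t(S) = 1/(2*S)
B(c) = 2 (B(c) = 2 + (-1*5*0)*c = 2 + (-5*0)*c = 2 + 0*c = 2 + 0 = 2)
n = 5 (n = 7 - 1*2 = 7 - 2 = 5)
R(41, 58) - n = -64 - 1*5 = -64 - 5 = -69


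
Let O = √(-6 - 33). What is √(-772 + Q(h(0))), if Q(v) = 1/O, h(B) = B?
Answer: √(-1174212 - 39*I*√39)/39 ≈ 0.0028816 - 27.785*I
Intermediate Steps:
O = I*√39 (O = √(-39) = I*√39 ≈ 6.245*I)
Q(v) = -I*√39/39 (Q(v) = 1/(I*√39) = -I*√39/39)
√(-772 + Q(h(0))) = √(-772 - I*√39/39)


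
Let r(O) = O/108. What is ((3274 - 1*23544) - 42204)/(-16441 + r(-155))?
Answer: 6747192/1775783 ≈ 3.7996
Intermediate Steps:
r(O) = O/108 (r(O) = O*(1/108) = O/108)
((3274 - 1*23544) - 42204)/(-16441 + r(-155)) = ((3274 - 1*23544) - 42204)/(-16441 + (1/108)*(-155)) = ((3274 - 23544) - 42204)/(-16441 - 155/108) = (-20270 - 42204)/(-1775783/108) = -62474*(-108/1775783) = 6747192/1775783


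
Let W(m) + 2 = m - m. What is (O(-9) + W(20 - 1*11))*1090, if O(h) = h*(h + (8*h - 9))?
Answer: 880720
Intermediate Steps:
W(m) = -2 (W(m) = -2 + (m - m) = -2 + 0 = -2)
O(h) = h*(-9 + 9*h) (O(h) = h*(h + (-9 + 8*h)) = h*(-9 + 9*h))
(O(-9) + W(20 - 1*11))*1090 = (9*(-9)*(-1 - 9) - 2)*1090 = (9*(-9)*(-10) - 2)*1090 = (810 - 2)*1090 = 808*1090 = 880720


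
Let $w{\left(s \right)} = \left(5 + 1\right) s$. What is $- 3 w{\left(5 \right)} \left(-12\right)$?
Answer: $1080$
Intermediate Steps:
$w{\left(s \right)} = 6 s$
$- 3 w{\left(5 \right)} \left(-12\right) = - 3 \cdot 6 \cdot 5 \left(-12\right) = \left(-3\right) 30 \left(-12\right) = \left(-90\right) \left(-12\right) = 1080$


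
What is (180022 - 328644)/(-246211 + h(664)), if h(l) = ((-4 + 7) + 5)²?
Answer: 148622/246147 ≈ 0.60379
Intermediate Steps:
h(l) = 64 (h(l) = (3 + 5)² = 8² = 64)
(180022 - 328644)/(-246211 + h(664)) = (180022 - 328644)/(-246211 + 64) = -148622/(-246147) = -148622*(-1/246147) = 148622/246147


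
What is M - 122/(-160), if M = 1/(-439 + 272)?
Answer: 10107/13360 ≈ 0.75651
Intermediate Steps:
M = -1/167 (M = 1/(-167) = -1/167 ≈ -0.0059880)
M - 122/(-160) = -1/167 - 122/(-160) = -1/167 - 1/160*(-122) = -1/167 + 61/80 = 10107/13360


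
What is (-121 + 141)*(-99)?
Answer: -1980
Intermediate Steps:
(-121 + 141)*(-99) = 20*(-99) = -1980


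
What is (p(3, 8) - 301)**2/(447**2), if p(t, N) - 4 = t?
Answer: 9604/22201 ≈ 0.43259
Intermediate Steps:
p(t, N) = 4 + t
(p(3, 8) - 301)**2/(447**2) = ((4 + 3) - 301)**2/(447**2) = (7 - 301)**2/199809 = (-294)**2*(1/199809) = 86436*(1/199809) = 9604/22201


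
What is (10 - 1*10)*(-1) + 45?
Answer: 45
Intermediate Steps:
(10 - 1*10)*(-1) + 45 = (10 - 10)*(-1) + 45 = 0*(-1) + 45 = 0 + 45 = 45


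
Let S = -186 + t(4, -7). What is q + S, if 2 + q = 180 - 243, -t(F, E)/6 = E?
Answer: -209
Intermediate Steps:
t(F, E) = -6*E
S = -144 (S = -186 - 6*(-7) = -186 + 42 = -144)
q = -65 (q = -2 + (180 - 243) = -2 - 63 = -65)
q + S = -65 - 144 = -209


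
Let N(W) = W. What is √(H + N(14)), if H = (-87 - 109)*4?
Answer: I*√770 ≈ 27.749*I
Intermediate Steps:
H = -784 (H = -196*4 = -784)
√(H + N(14)) = √(-784 + 14) = √(-770) = I*√770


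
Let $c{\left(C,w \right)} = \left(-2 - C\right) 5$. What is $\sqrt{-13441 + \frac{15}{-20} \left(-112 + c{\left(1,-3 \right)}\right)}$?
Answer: $\frac{i \sqrt{53383}}{2} \approx 115.52 i$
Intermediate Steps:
$c{\left(C,w \right)} = -10 - 5 C$
$\sqrt{-13441 + \frac{15}{-20} \left(-112 + c{\left(1,-3 \right)}\right)} = \sqrt{-13441 + \frac{15}{-20} \left(-112 - 15\right)} = \sqrt{-13441 + 15 \left(- \frac{1}{20}\right) \left(-112 - 15\right)} = \sqrt{-13441 - \frac{3 \left(-112 - 15\right)}{4}} = \sqrt{-13441 - - \frac{381}{4}} = \sqrt{-13441 + \frac{381}{4}} = \sqrt{- \frac{53383}{4}} = \frac{i \sqrt{53383}}{2}$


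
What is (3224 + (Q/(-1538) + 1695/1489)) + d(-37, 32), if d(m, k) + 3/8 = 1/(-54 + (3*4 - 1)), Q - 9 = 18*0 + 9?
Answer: 1270201499255/393894104 ≈ 3224.7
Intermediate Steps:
Q = 18 (Q = 9 + (18*0 + 9) = 9 + (0 + 9) = 9 + 9 = 18)
d(m, k) = -137/344 (d(m, k) = -3/8 + 1/(-54 + (3*4 - 1)) = -3/8 + 1/(-54 + (12 - 1)) = -3/8 + 1/(-54 + 11) = -3/8 + 1/(-43) = -3/8 - 1/43 = -137/344)
(3224 + (Q/(-1538) + 1695/1489)) + d(-37, 32) = (3224 + (18/(-1538) + 1695/1489)) - 137/344 = (3224 + (18*(-1/1538) + 1695*(1/1489))) - 137/344 = (3224 + (-9/769 + 1695/1489)) - 137/344 = (3224 + 1290054/1145041) - 137/344 = 3692902238/1145041 - 137/344 = 1270201499255/393894104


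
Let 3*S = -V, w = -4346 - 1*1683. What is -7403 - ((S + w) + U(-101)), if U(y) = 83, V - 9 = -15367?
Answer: -19729/3 ≈ -6576.3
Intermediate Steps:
V = -15358 (V = 9 - 15367 = -15358)
w = -6029 (w = -4346 - 1683 = -6029)
S = 15358/3 (S = (-1*(-15358))/3 = (1/3)*15358 = 15358/3 ≈ 5119.3)
-7403 - ((S + w) + U(-101)) = -7403 - ((15358/3 - 6029) + 83) = -7403 - (-2729/3 + 83) = -7403 - 1*(-2480/3) = -7403 + 2480/3 = -19729/3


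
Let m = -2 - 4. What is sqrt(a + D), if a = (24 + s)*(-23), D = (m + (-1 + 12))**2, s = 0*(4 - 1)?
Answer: I*sqrt(527) ≈ 22.956*I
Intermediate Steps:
m = -6
s = 0 (s = 0*3 = 0)
D = 25 (D = (-6 + (-1 + 12))**2 = (-6 + 11)**2 = 5**2 = 25)
a = -552 (a = (24 + 0)*(-23) = 24*(-23) = -552)
sqrt(a + D) = sqrt(-552 + 25) = sqrt(-527) = I*sqrt(527)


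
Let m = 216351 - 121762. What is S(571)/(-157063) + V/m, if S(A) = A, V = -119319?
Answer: -18794610416/14856432107 ≈ -1.2651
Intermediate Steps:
m = 94589
S(571)/(-157063) + V/m = 571/(-157063) - 119319/94589 = 571*(-1/157063) - 119319*1/94589 = -571/157063 - 119319/94589 = -18794610416/14856432107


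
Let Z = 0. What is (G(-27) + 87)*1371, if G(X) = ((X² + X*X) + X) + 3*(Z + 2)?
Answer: 2089404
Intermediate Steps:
G(X) = 6 + X + 2*X² (G(X) = ((X² + X*X) + X) + 3*(0 + 2) = ((X² + X²) + X) + 3*2 = (2*X² + X) + 6 = (X + 2*X²) + 6 = 6 + X + 2*X²)
(G(-27) + 87)*1371 = ((6 - 27 + 2*(-27)²) + 87)*1371 = ((6 - 27 + 2*729) + 87)*1371 = ((6 - 27 + 1458) + 87)*1371 = (1437 + 87)*1371 = 1524*1371 = 2089404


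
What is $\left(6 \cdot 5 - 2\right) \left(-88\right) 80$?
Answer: $-197120$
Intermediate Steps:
$\left(6 \cdot 5 - 2\right) \left(-88\right) 80 = \left(30 - 2\right) \left(-88\right) 80 = 28 \left(-88\right) 80 = \left(-2464\right) 80 = -197120$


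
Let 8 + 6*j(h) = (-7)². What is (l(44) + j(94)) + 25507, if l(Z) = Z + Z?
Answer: 153611/6 ≈ 25602.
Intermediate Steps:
l(Z) = 2*Z
j(h) = 41/6 (j(h) = -4/3 + (⅙)*(-7)² = -4/3 + (⅙)*49 = -4/3 + 49/6 = 41/6)
(l(44) + j(94)) + 25507 = (2*44 + 41/6) + 25507 = (88 + 41/6) + 25507 = 569/6 + 25507 = 153611/6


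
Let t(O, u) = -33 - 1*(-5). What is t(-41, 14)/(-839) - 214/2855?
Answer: -99606/2395345 ≈ -0.041583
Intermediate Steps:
t(O, u) = -28 (t(O, u) = -33 + 5 = -28)
t(-41, 14)/(-839) - 214/2855 = -28/(-839) - 214/2855 = -28*(-1/839) - 214*1/2855 = 28/839 - 214/2855 = -99606/2395345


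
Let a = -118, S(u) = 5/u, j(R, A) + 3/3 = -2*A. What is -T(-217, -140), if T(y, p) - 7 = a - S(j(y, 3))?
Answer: 772/7 ≈ 110.29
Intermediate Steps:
j(R, A) = -1 - 2*A
T(y, p) = -772/7 (T(y, p) = 7 + (-118 - 5/(-1 - 2*3)) = 7 + (-118 - 5/(-1 - 6)) = 7 + (-118 - 5/(-7)) = 7 + (-118 - 5*(-1)/7) = 7 + (-118 - 1*(-5/7)) = 7 + (-118 + 5/7) = 7 - 821/7 = -772/7)
-T(-217, -140) = -1*(-772/7) = 772/7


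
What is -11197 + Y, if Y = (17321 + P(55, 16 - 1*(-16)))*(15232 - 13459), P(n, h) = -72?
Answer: 30571280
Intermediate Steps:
Y = 30582477 (Y = (17321 - 72)*(15232 - 13459) = 17249*1773 = 30582477)
-11197 + Y = -11197 + 30582477 = 30571280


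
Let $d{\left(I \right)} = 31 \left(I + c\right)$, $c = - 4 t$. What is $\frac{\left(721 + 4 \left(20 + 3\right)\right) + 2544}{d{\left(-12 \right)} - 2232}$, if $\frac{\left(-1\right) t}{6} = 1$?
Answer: $- \frac{1119}{620} \approx -1.8048$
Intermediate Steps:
$t = -6$ ($t = \left(-6\right) 1 = -6$)
$c = 24$ ($c = \left(-4\right) \left(-6\right) = 24$)
$d{\left(I \right)} = 744 + 31 I$ ($d{\left(I \right)} = 31 \left(I + 24\right) = 31 \left(24 + I\right) = 744 + 31 I$)
$\frac{\left(721 + 4 \left(20 + 3\right)\right) + 2544}{d{\left(-12 \right)} - 2232} = \frac{\left(721 + 4 \left(20 + 3\right)\right) + 2544}{\left(744 + 31 \left(-12\right)\right) - 2232} = \frac{\left(721 + 4 \cdot 23\right) + 2544}{\left(744 - 372\right) - 2232} = \frac{\left(721 + 92\right) + 2544}{372 - 2232} = \frac{813 + 2544}{-1860} = 3357 \left(- \frac{1}{1860}\right) = - \frac{1119}{620}$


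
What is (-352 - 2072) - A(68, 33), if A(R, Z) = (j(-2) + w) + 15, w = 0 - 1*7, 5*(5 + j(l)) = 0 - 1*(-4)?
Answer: -12139/5 ≈ -2427.8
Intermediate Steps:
j(l) = -21/5 (j(l) = -5 + (0 - 1*(-4))/5 = -5 + (0 + 4)/5 = -5 + (⅕)*4 = -5 + ⅘ = -21/5)
w = -7 (w = 0 - 7 = -7)
A(R, Z) = 19/5 (A(R, Z) = (-21/5 - 7) + 15 = -56/5 + 15 = 19/5)
(-352 - 2072) - A(68, 33) = (-352 - 2072) - 1*19/5 = -2424 - 19/5 = -12139/5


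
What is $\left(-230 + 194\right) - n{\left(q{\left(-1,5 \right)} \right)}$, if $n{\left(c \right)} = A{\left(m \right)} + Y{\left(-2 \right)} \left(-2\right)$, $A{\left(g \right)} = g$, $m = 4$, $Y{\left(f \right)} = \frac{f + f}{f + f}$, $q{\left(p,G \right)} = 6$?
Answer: $-38$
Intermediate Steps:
$Y{\left(f \right)} = 1$ ($Y{\left(f \right)} = \frac{2 f}{2 f} = 2 f \frac{1}{2 f} = 1$)
$n{\left(c \right)} = 2$ ($n{\left(c \right)} = 4 + 1 \left(-2\right) = 4 - 2 = 2$)
$\left(-230 + 194\right) - n{\left(q{\left(-1,5 \right)} \right)} = \left(-230 + 194\right) - 2 = -36 - 2 = -38$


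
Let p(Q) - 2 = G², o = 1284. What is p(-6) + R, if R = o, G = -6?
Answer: 1322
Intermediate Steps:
p(Q) = 38 (p(Q) = 2 + (-6)² = 2 + 36 = 38)
R = 1284
p(-6) + R = 38 + 1284 = 1322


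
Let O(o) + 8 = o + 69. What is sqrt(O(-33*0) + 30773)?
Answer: 3*sqrt(3426) ≈ 175.60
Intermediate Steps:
O(o) = 61 + o (O(o) = -8 + (o + 69) = -8 + (69 + o) = 61 + o)
sqrt(O(-33*0) + 30773) = sqrt((61 - 33*0) + 30773) = sqrt((61 + 0) + 30773) = sqrt(61 + 30773) = sqrt(30834) = 3*sqrt(3426)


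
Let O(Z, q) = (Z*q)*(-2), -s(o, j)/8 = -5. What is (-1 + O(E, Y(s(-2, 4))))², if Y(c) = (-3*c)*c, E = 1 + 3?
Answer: 1474483201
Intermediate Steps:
s(o, j) = 40 (s(o, j) = -8*(-5) = 40)
E = 4
Y(c) = -3*c²
O(Z, q) = -2*Z*q
(-1 + O(E, Y(s(-2, 4))))² = (-1 - 2*4*(-3*40²))² = (-1 - 2*4*(-3*1600))² = (-1 - 2*4*(-4800))² = (-1 + 38400)² = 38399² = 1474483201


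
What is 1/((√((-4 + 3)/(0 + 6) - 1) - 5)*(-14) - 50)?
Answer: 30/943 + 7*I*√42/1886 ≈ 0.031813 + 0.024054*I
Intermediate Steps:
1/((√((-4 + 3)/(0 + 6) - 1) - 5)*(-14) - 50) = 1/((√(-1/6 - 1) - 5)*(-14) - 50) = 1/((√(-1*⅙ - 1) - 5)*(-14) - 50) = 1/((√(-⅙ - 1) - 5)*(-14) - 50) = 1/((√(-7/6) - 5)*(-14) - 50) = 1/((I*√42/6 - 5)*(-14) - 50) = 1/((-5 + I*√42/6)*(-14) - 50) = 1/((70 - 7*I*√42/3) - 50) = 1/(20 - 7*I*√42/3)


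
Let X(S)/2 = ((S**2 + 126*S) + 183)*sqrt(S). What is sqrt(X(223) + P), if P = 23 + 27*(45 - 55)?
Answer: sqrt(-247 + 156020*sqrt(223)) ≈ 1526.3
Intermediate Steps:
X(S) = 2*sqrt(S)*(183 + S**2 + 126*S) (X(S) = 2*(((S**2 + 126*S) + 183)*sqrt(S)) = 2*((183 + S**2 + 126*S)*sqrt(S)) = 2*(sqrt(S)*(183 + S**2 + 126*S)) = 2*sqrt(S)*(183 + S**2 + 126*S))
P = -247 (P = 23 + 27*(-10) = 23 - 270 = -247)
sqrt(X(223) + P) = sqrt(2*sqrt(223)*(183 + 223**2 + 126*223) - 247) = sqrt(2*sqrt(223)*(183 + 49729 + 28098) - 247) = sqrt(2*sqrt(223)*78010 - 247) = sqrt(156020*sqrt(223) - 247) = sqrt(-247 + 156020*sqrt(223))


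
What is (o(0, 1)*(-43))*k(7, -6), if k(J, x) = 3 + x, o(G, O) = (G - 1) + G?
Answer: -129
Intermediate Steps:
o(G, O) = -1 + 2*G (o(G, O) = (-1 + G) + G = -1 + 2*G)
(o(0, 1)*(-43))*k(7, -6) = ((-1 + 2*0)*(-43))*(3 - 6) = ((-1 + 0)*(-43))*(-3) = -1*(-43)*(-3) = 43*(-3) = -129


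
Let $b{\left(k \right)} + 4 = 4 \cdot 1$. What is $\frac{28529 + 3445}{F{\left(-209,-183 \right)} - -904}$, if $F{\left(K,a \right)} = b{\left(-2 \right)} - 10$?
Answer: $\frac{5329}{149} \approx 35.765$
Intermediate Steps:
$b{\left(k \right)} = 0$ ($b{\left(k \right)} = -4 + 4 \cdot 1 = -4 + 4 = 0$)
$F{\left(K,a \right)} = -10$ ($F{\left(K,a \right)} = 0 - 10 = -10$)
$\frac{28529 + 3445}{F{\left(-209,-183 \right)} - -904} = \frac{28529 + 3445}{-10 - -904} = \frac{31974}{-10 + 904} = \frac{31974}{894} = 31974 \cdot \frac{1}{894} = \frac{5329}{149}$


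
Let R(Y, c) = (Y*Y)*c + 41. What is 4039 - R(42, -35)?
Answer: 65738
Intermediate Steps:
R(Y, c) = 41 + c*Y**2 (R(Y, c) = Y**2*c + 41 = c*Y**2 + 41 = 41 + c*Y**2)
4039 - R(42, -35) = 4039 - (41 - 35*42**2) = 4039 - (41 - 35*1764) = 4039 - (41 - 61740) = 4039 - 1*(-61699) = 4039 + 61699 = 65738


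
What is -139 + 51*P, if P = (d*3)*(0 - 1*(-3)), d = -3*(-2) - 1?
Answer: 2156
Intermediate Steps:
d = 5 (d = 6 - 1 = 5)
P = 45 (P = (5*3)*(0 - 1*(-3)) = 15*(0 + 3) = 15*3 = 45)
-139 + 51*P = -139 + 51*45 = -139 + 2295 = 2156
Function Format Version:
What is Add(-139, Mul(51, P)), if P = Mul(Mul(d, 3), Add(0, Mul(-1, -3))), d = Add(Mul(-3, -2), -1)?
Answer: 2156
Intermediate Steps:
d = 5 (d = Add(6, -1) = 5)
P = 45 (P = Mul(Mul(5, 3), Add(0, Mul(-1, -3))) = Mul(15, Add(0, 3)) = Mul(15, 3) = 45)
Add(-139, Mul(51, P)) = Add(-139, Mul(51, 45)) = Add(-139, 2295) = 2156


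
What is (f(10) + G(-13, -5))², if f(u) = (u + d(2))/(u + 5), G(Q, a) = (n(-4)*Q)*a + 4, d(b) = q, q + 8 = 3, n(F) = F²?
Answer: 9815689/9 ≈ 1.0906e+6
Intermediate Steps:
q = -5 (q = -8 + 3 = -5)
d(b) = -5
G(Q, a) = 4 + 16*Q*a (G(Q, a) = ((-4)²*Q)*a + 4 = (16*Q)*a + 4 = 16*Q*a + 4 = 4 + 16*Q*a)
f(u) = (-5 + u)/(5 + u) (f(u) = (u - 5)/(u + 5) = (-5 + u)/(5 + u))
(f(10) + G(-13, -5))² = ((-5 + 10)/(5 + 10) + (4 + 16*(-13)*(-5)))² = (5/15 + (4 + 1040))² = ((1/15)*5 + 1044)² = (⅓ + 1044)² = (3133/3)² = 9815689/9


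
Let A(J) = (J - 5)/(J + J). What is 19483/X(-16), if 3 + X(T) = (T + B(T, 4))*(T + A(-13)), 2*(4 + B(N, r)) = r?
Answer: 253279/3543 ≈ 71.487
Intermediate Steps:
A(J) = (-5 + J)/(2*J) (A(J) = (-5 + J)/((2*J)) = (-5 + J)*(1/(2*J)) = (-5 + J)/(2*J))
B(N, r) = -4 + r/2
X(T) = -3 + (-2 + T)*(9/13 + T) (X(T) = -3 + (T + (-4 + (½)*4))*(T + (½)*(-5 - 13)/(-13)) = -3 + (T + (-4 + 2))*(T + (½)*(-1/13)*(-18)) = -3 + (T - 2)*(T + 9/13) = -3 + (-2 + T)*(9/13 + T))
19483/X(-16) = 19483/(-57/13 + (-16)² - 17/13*(-16)) = 19483/(-57/13 + 256 + 272/13) = 19483/(3543/13) = 19483*(13/3543) = 253279/3543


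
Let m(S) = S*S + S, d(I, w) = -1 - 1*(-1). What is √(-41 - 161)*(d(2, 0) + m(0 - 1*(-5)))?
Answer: 30*I*√202 ≈ 426.38*I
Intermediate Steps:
d(I, w) = 0 (d(I, w) = -1 + 1 = 0)
m(S) = S + S² (m(S) = S² + S = S + S²)
√(-41 - 161)*(d(2, 0) + m(0 - 1*(-5))) = √(-41 - 161)*(0 + (0 - 1*(-5))*(1 + (0 - 1*(-5)))) = √(-202)*(0 + (0 + 5)*(1 + (0 + 5))) = (I*√202)*(0 + 5*(1 + 5)) = (I*√202)*(0 + 5*6) = (I*√202)*(0 + 30) = (I*√202)*30 = 30*I*√202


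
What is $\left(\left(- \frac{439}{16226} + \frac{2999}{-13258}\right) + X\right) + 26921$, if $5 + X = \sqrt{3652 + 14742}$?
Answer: $\frac{206793978289}{7683011} + \sqrt{18394} \approx 27051.0$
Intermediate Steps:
$X = -5 + \sqrt{18394}$ ($X = -5 + \sqrt{3652 + 14742} = -5 + \sqrt{18394} \approx 130.62$)
$\left(\left(- \frac{439}{16226} + \frac{2999}{-13258}\right) + X\right) + 26921 = \left(\left(- \frac{439}{16226} + \frac{2999}{-13258}\right) - \left(5 - \sqrt{18394}\right)\right) + 26921 = \left(\left(\left(-439\right) \frac{1}{16226} + 2999 \left(- \frac{1}{13258}\right)\right) - \left(5 - \sqrt{18394}\right)\right) + 26921 = \left(\left(- \frac{439}{16226} - \frac{2999}{13258}\right) - \left(5 - \sqrt{18394}\right)\right) + 26921 = \left(- \frac{1945787}{7683011} - \left(5 - \sqrt{18394}\right)\right) + 26921 = \left(- \frac{40360842}{7683011} + \sqrt{18394}\right) + 26921 = \frac{206793978289}{7683011} + \sqrt{18394}$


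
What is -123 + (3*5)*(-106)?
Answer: -1713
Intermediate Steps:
-123 + (3*5)*(-106) = -123 + 15*(-106) = -123 - 1590 = -1713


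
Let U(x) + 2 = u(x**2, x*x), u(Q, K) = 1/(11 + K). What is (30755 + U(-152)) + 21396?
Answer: 1205424136/23115 ≈ 52149.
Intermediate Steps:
U(x) = -2 + 1/(11 + x**2) (U(x) = -2 + 1/(11 + x*x) = -2 + 1/(11 + x**2))
(30755 + U(-152)) + 21396 = (30755 + (-2 + 1/(11 + (-152)**2))) + 21396 = (30755 + (-2 + 1/(11 + 23104))) + 21396 = (30755 + (-2 + 1/23115)) + 21396 = (30755 - 46229/23115) + 21396 = 710855596/23115 + 21396 = 1205424136/23115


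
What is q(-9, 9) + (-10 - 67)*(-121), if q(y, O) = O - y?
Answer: 9335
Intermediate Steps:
q(-9, 9) + (-10 - 67)*(-121) = (9 - 1*(-9)) + (-10 - 67)*(-121) = (9 + 9) - 77*(-121) = 18 + 9317 = 9335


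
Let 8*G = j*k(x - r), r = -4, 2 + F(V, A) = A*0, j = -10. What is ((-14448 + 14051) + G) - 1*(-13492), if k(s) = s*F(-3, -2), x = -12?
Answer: 13075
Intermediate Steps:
F(V, A) = -2 (F(V, A) = -2 + A*0 = -2 + 0 = -2)
k(s) = -2*s (k(s) = s*(-2) = -2*s)
G = -20 (G = (-(-20)*(-12 - 1*(-4)))/8 = (-(-20)*(-12 + 4))/8 = (-(-20)*(-8))/8 = (-10*16)/8 = (⅛)*(-160) = -20)
((-14448 + 14051) + G) - 1*(-13492) = ((-14448 + 14051) - 20) - 1*(-13492) = (-397 - 20) + 13492 = -417 + 13492 = 13075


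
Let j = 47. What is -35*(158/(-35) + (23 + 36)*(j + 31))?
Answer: -160912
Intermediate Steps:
-35*(158/(-35) + (23 + 36)*(j + 31)) = -35*(158/(-35) + (23 + 36)*(47 + 31)) = -35*(158*(-1/35) + 59*78) = -35*(-158/35 + 4602) = -35*160912/35 = -160912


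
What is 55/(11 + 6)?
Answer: 55/17 ≈ 3.2353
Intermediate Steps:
55/(11 + 6) = 55/17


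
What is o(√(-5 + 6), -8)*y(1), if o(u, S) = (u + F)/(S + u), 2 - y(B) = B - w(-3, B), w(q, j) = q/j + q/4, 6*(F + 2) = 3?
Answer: -11/56 ≈ -0.19643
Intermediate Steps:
F = -3/2 (F = -2 + (⅙)*3 = -2 + ½ = -3/2 ≈ -1.5000)
w(q, j) = q/4 + q/j (w(q, j) = q/j + q*(¼) = q/j + q/4 = q/4 + q/j)
y(B) = 5/4 - B - 3/B (y(B) = 2 - (B - ((¼)*(-3) - 3/B)) = 2 - (B - (-¾ - 3/B)) = 2 - (B + (¾ + 3/B)) = 2 - (¾ + B + 3/B) = 2 + (-¾ - B - 3/B) = 5/4 - B - 3/B)
o(u, S) = (-3/2 + u)/(S + u) (o(u, S) = (u - 3/2)/(S + u) = (-3/2 + u)/(S + u))
o(√(-5 + 6), -8)*y(1) = ((-3/2 + √(-5 + 6))/(-8 + √(-5 + 6)))*(5/4 - 1*1 - 3/1) = ((-3/2 + √1)/(-8 + √1))*(5/4 - 1 - 3*1) = ((-3/2 + 1)/(-8 + 1))*(5/4 - 1 - 3) = (-½/(-7))*(-11/4) = -⅐*(-½)*(-11/4) = (1/14)*(-11/4) = -11/56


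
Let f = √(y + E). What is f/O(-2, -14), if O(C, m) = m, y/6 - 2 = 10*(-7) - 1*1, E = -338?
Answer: -2*I*√47/7 ≈ -1.9588*I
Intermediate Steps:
y = -414 (y = 12 + 6*(10*(-7) - 1*1) = 12 + 6*(-70 - 1) = 12 + 6*(-71) = 12 - 426 = -414)
f = 4*I*√47 (f = √(-414 - 338) = √(-752) = 4*I*√47 ≈ 27.423*I)
f/O(-2, -14) = (4*I*√47)/(-14) = (4*I*√47)*(-1/14) = -2*I*√47/7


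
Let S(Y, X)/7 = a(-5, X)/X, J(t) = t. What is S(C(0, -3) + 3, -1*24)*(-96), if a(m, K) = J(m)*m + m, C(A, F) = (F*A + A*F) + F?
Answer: 560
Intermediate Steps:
C(A, F) = F + 2*A*F (C(A, F) = (A*F + A*F) + F = 2*A*F + F = F + 2*A*F)
a(m, K) = m + m² (a(m, K) = m*m + m = m² + m = m + m²)
S(Y, X) = 140/X (S(Y, X) = 7*((-5*(1 - 5))/X) = 7*((-5*(-4))/X) = 7*(20/X) = 140/X)
S(C(0, -3) + 3, -1*24)*(-96) = (140/((-1*24)))*(-96) = (140/(-24))*(-96) = (140*(-1/24))*(-96) = -35/6*(-96) = 560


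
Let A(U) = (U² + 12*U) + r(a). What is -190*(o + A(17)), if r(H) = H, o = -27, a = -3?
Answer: -87970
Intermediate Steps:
A(U) = -3 + U² + 12*U (A(U) = (U² + 12*U) - 3 = -3 + U² + 12*U)
-190*(o + A(17)) = -190*(-27 + (-3 + 17² + 12*17)) = -190*(-27 + (-3 + 289 + 204)) = -190*(-27 + 490) = -190*463 = -87970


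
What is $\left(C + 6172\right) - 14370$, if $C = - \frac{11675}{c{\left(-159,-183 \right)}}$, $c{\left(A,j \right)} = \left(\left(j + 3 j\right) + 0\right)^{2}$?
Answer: $- \frac{4392696827}{535824} \approx -8198.0$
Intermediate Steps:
$c{\left(A,j \right)} = 16 j^{2}$ ($c{\left(A,j \right)} = \left(4 j + 0\right)^{2} = \left(4 j\right)^{2} = 16 j^{2}$)
$C = - \frac{11675}{535824}$ ($C = - \frac{11675}{16 \left(-183\right)^{2}} = - \frac{11675}{16 \cdot 33489} = - \frac{11675}{535824} \approx -0.021789$)
$\left(C + 6172\right) - 14370 = \left(- \frac{11675}{535824} + 6172\right) - 14370 = \frac{3307094053}{535824} - 14370 = - \frac{4392696827}{535824}$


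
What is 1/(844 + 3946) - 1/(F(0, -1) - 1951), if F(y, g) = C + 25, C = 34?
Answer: 3341/4531340 ≈ 0.00073731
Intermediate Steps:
F(y, g) = 59 (F(y, g) = 34 + 25 = 59)
1/(844 + 3946) - 1/(F(0, -1) - 1951) = 1/(844 + 3946) - 1/(59 - 1951) = 1/4790 - 1/(-1892) = 1/4790 - 1*(-1/1892) = 1/4790 + 1/1892 = 3341/4531340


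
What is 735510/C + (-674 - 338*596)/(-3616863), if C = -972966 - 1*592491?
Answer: -260425067264/629115944599 ≈ -0.41395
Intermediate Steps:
C = -1565457 (C = -972966 - 592491 = -1565457)
735510/C + (-674 - 338*596)/(-3616863) = 735510/(-1565457) + (-674 - 338*596)/(-3616863) = 735510*(-1/1565457) + (-674 - 201448)*(-1/3616863) = -245170/521819 - 202122*(-1/3616863) = -245170/521819 + 67374/1205621 = -260425067264/629115944599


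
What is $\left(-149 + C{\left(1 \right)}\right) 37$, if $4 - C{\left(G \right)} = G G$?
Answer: $-5402$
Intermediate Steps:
$C{\left(G \right)} = 4 - G^{2}$ ($C{\left(G \right)} = 4 - G G = 4 - G^{2}$)
$\left(-149 + C{\left(1 \right)}\right) 37 = \left(-149 + \left(4 - 1^{2}\right)\right) 37 = \left(-149 + \left(4 - 1\right)\right) 37 = \left(-149 + 3\right) 37 = \left(-146\right) 37 = -5402$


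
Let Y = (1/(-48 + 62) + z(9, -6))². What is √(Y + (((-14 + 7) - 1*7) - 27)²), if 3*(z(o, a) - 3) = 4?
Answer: √2999509/42 ≈ 41.236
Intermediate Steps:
z(o, a) = 13/3 (z(o, a) = 3 + (⅓)*4 = 3 + 4/3 = 13/3)
Y = 34225/1764 (Y = (1/(-48 + 62) + 13/3)² = (1/14 + 13/3)² = (185/42)² = 34225/1764 ≈ 19.402)
√(Y + (((-14 + 7) - 1*7) - 27)²) = √(34225/1764 + (((-14 + 7) - 1*7) - 27)²) = √(34225/1764 + ((-7 - 7) - 27)²) = √(34225/1764 + (-14 - 27)²) = √(34225/1764 + (-41)²) = √(34225/1764 + 1681) = √(2999509/1764) = √2999509/42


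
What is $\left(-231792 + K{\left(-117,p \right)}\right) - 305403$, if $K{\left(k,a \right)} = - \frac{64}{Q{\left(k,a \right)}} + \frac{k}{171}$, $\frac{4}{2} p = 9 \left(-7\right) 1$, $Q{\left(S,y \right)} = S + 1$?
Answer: $- \frac{295994518}{551} \approx -5.372 \cdot 10^{5}$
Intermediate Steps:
$Q{\left(S,y \right)} = 1 + S$
$p = - \frac{63}{2}$ ($p = \frac{9 \left(-7\right) 1}{2} = \frac{\left(-63\right) 1}{2} = \frac{1}{2} \left(-63\right) = - \frac{63}{2} \approx -31.5$)
$K{\left(k,a \right)} = - \frac{64}{1 + k} + \frac{k}{171}$
$\left(-231792 + K{\left(-117,p \right)}\right) - 305403 = \left(-231792 + \frac{-10944 - 117 \left(1 - 117\right)}{171 \left(1 - 117\right)}\right) - 305403 = \left(-231792 + \frac{-10944 - -13572}{171 \left(-116\right)}\right) - 305403 = \left(-231792 + \frac{1}{171} \left(- \frac{1}{116}\right) \left(-10944 + 13572\right)\right) - 305403 = \left(-231792 + \frac{1}{171} \left(- \frac{1}{116}\right) 2628\right) - 305403 = \left(-231792 - \frac{73}{551}\right) - 305403 = - \frac{127717465}{551} - 305403 = - \frac{295994518}{551}$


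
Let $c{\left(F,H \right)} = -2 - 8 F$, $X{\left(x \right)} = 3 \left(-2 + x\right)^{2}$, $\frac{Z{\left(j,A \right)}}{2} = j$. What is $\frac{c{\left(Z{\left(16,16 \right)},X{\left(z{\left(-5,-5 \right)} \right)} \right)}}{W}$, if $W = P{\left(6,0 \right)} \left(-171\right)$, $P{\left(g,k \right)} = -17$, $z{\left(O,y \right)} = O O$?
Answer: $- \frac{86}{969} \approx -0.088751$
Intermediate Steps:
$Z{\left(j,A \right)} = 2 j$
$z{\left(O,y \right)} = O^{2}$
$W = 2907$ ($W = \left(-17\right) \left(-171\right) = 2907$)
$\frac{c{\left(Z{\left(16,16 \right)},X{\left(z{\left(-5,-5 \right)} \right)} \right)}}{W} = \frac{-2 - 8 \cdot 2 \cdot 16}{2907} = \left(-2 - 256\right) \frac{1}{2907} = \left(-258\right) \frac{1}{2907} = - \frac{86}{969}$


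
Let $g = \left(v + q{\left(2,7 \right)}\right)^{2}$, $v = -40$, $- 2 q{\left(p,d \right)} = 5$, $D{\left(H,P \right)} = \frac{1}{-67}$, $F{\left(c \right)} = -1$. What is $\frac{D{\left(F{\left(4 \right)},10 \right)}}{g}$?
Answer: $- \frac{4}{484075} \approx -8.2632 \cdot 10^{-6}$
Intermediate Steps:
$D{\left(H,P \right)} = - \frac{1}{67}$
$q{\left(p,d \right)} = - \frac{5}{2}$ ($q{\left(p,d \right)} = \left(- \frac{1}{2}\right) 5 = - \frac{5}{2}$)
$g = \frac{7225}{4}$ ($g = \left(-40 - \frac{5}{2}\right)^{2} = \left(- \frac{85}{2}\right)^{2} = \frac{7225}{4} \approx 1806.3$)
$\frac{D{\left(F{\left(4 \right)},10 \right)}}{g} = - \frac{1}{67 \cdot \frac{7225}{4}} = \left(- \frac{1}{67}\right) \frac{4}{7225} = - \frac{4}{484075}$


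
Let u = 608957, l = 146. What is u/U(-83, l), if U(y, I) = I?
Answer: 608957/146 ≈ 4170.9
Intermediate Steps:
u/U(-83, l) = 608957/146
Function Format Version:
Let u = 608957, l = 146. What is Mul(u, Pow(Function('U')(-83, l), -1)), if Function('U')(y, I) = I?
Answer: Rational(608957, 146) ≈ 4170.9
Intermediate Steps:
Mul(u, Pow(Function('U')(-83, l), -1)) = Mul(608957, Pow(146, -1)) = Mul(608957, Rational(1, 146)) = Rational(608957, 146)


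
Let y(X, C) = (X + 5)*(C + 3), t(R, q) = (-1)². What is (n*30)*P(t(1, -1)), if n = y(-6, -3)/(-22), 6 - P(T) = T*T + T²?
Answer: 0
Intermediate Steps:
t(R, q) = 1
y(X, C) = (3 + C)*(5 + X) (y(X, C) = (5 + X)*(3 + C) = (3 + C)*(5 + X))
P(T) = 6 - 2*T² (P(T) = 6 - (T*T + T²) = 6 - (T² + T²) = 6 - 2*T²)
n = 0 (n = (15 + 3*(-6) + 5*(-3) - 3*(-6))/(-22) = (15 - 18 - 15 + 18)*(-1/22) = 0*(-1/22) = 0)
(n*30)*P(t(1, -1)) = (0*30)*(6 - 2*1²) = 0*(6 - 2*1) = 0*(6 - 2) = 0*4 = 0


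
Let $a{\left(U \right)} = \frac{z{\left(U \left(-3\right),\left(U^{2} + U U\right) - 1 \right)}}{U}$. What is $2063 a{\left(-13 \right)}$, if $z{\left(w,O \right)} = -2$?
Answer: $\frac{4126}{13} \approx 317.38$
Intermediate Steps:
$a{\left(U \right)} = - \frac{2}{U}$
$2063 a{\left(-13 \right)} = 2063 \left(- \frac{2}{-13}\right) = 2063 \left(\left(-2\right) \left(- \frac{1}{13}\right)\right) = 2063 \cdot \frac{2}{13} = \frac{4126}{13}$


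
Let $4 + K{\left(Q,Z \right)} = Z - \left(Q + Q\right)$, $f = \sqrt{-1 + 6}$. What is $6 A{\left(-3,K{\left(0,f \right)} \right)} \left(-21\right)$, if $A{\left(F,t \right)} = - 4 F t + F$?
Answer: $6426 - 1512 \sqrt{5} \approx 3045.1$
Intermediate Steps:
$f = \sqrt{5} \approx 2.2361$
$K{\left(Q,Z \right)} = -4 + Z - 2 Q$ ($K{\left(Q,Z \right)} = -4 + \left(Z - \left(Q + Q\right)\right) = -4 + \left(Z - 2 Q\right) = -4 - \left(- Z + 2 Q\right) = -4 + Z - 2 Q$)
$A{\left(F,t \right)} = F - 4 F t$ ($A{\left(F,t \right)} = - 4 F t + F = F - 4 F t$)
$6 A{\left(-3,K{\left(0,f \right)} \right)} \left(-21\right) = 6 \left(- 3 \left(1 - 4 \left(-4 + \sqrt{5} - 0\right)\right)\right) \left(-21\right) = 6 \left(- 3 \left(1 - 4 \left(-4 + \sqrt{5} + 0\right)\right)\right) \left(-21\right) = 6 \left(- 3 \left(1 - 4 \left(-4 + \sqrt{5}\right)\right)\right) \left(-21\right) = 6 \left(- 3 \left(1 + \left(16 - 4 \sqrt{5}\right)\right)\right) \left(-21\right) = 6 \left(- 3 \left(17 - 4 \sqrt{5}\right)\right) \left(-21\right) = 6 \left(-51 + 12 \sqrt{5}\right) \left(-21\right) = \left(-306 + 72 \sqrt{5}\right) \left(-21\right) = 6426 - 1512 \sqrt{5}$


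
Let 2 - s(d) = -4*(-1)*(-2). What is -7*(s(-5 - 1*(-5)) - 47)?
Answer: 259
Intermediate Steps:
s(d) = 10 (s(d) = 2 - (-4*(-1))*(-2) = 2 - 4*(-2) = 2 - 1*(-8) = 2 + 8 = 10)
-7*(s(-5 - 1*(-5)) - 47) = -7*(10 - 47) = -7*(-37) = 259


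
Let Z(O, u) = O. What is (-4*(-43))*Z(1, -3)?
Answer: 172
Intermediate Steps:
(-4*(-43))*Z(1, -3) = -4*(-43)*1 = 172*1 = 172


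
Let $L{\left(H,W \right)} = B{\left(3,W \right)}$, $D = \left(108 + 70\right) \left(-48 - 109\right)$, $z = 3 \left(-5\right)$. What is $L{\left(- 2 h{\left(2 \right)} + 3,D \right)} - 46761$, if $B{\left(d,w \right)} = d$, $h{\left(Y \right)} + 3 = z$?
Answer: $-46758$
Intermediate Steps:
$z = -15$
$h{\left(Y \right)} = -18$ ($h{\left(Y \right)} = -3 - 15 = -18$)
$D = -27946$ ($D = 178 \left(-157\right) = -27946$)
$L{\left(H,W \right)} = 3$
$L{\left(- 2 h{\left(2 \right)} + 3,D \right)} - 46761 = 3 - 46761 = -46758$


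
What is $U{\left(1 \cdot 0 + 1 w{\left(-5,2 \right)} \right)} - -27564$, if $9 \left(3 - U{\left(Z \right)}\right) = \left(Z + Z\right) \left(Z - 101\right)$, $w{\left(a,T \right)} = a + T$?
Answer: $\frac{82493}{3} \approx 27498.0$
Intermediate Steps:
$w{\left(a,T \right)} = T + a$
$U{\left(Z \right)} = 3 - \frac{2 Z \left(-101 + Z\right)}{9}$ ($U{\left(Z \right)} = 3 - \frac{\left(Z + Z\right) \left(Z - 101\right)}{9} = 3 - \frac{2 Z \left(-101 + Z\right)}{9}$)
$U{\left(1 \cdot 0 + 1 w{\left(-5,2 \right)} \right)} - -27564 = \left(3 - \frac{2 \left(1 \cdot 0 + 1 \left(2 - 5\right)\right)^{2}}{9} + \frac{202 \left(1 \cdot 0 + 1 \left(2 - 5\right)\right)}{9}\right) - -27564 = \left(3 - \frac{2 \left(0 + 1 \left(-3\right)\right)^{2}}{9} + \frac{202 \left(0 + 1 \left(-3\right)\right)}{9}\right) + 27564 = \left(3 - \frac{2 \left(0 - 3\right)^{2}}{9} + \frac{202 \left(0 - 3\right)}{9}\right) + 27564 = \left(3 - \frac{2 \left(-3\right)^{2}}{9} + \frac{202}{9} \left(-3\right)\right) + 27564 = \left(3 - 2 - \frac{202}{3}\right) + 27564 = - \frac{199}{3} + 27564 = \frac{82493}{3}$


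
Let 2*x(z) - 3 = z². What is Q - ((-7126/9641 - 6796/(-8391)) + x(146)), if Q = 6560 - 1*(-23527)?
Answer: 3143266000565/161795262 ≈ 19427.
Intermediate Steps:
x(z) = 3/2 + z²/2
Q = 30087 (Q = 6560 + 23527 = 30087)
Q - ((-7126/9641 - 6796/(-8391)) + x(146)) = 30087 - ((-7126/9641 - 6796/(-8391)) + (3/2 + (½)*146²)) = 30087 - ((-7126*1/9641 - 6796*(-1/8391)) + (3/2 + (½)*21316)) = 30087 - ((-7126/9641 + 6796/8391) + (3/2 + 10658)) = 30087 - (5725970/80897631 + 21319/2) = 30087 - 1*1724668047229/161795262 = 30087 - 1724668047229/161795262 = 3143266000565/161795262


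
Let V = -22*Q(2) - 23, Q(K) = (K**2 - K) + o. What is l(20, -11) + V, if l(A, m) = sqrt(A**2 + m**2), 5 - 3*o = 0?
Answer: -311/3 + sqrt(521) ≈ -80.841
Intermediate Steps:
o = 5/3 (o = 5/3 - 1/3*0 = 5/3 + 0 = 5/3 ≈ 1.6667)
Q(K) = 5/3 + K**2 - K (Q(K) = (K**2 - K) + 5/3 = 5/3 + K**2 - K)
V = -311/3 (V = -22*(5/3 + 2**2 - 1*2) - 23 = -22*(5/3 + 4 - 2) - 23 = -22*11/3 - 23 = -242/3 - 23 = -311/3 ≈ -103.67)
l(20, -11) + V = sqrt(20**2 + (-11)**2) - 311/3 = sqrt(400 + 121) - 311/3 = sqrt(521) - 311/3 = -311/3 + sqrt(521)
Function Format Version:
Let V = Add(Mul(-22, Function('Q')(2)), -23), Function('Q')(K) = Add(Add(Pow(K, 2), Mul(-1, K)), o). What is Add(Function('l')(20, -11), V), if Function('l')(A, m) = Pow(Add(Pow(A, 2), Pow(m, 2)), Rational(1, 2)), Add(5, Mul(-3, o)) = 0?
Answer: Add(Rational(-311, 3), Pow(521, Rational(1, 2))) ≈ -80.841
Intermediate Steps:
o = Rational(5, 3) (o = Add(Rational(5, 3), Mul(Rational(-1, 3), 0)) = Add(Rational(5, 3), 0) = Rational(5, 3) ≈ 1.6667)
Function('Q')(K) = Add(Rational(5, 3), Pow(K, 2), Mul(-1, K)) (Function('Q')(K) = Add(Add(Pow(K, 2), Mul(-1, K)), Rational(5, 3)) = Add(Rational(5, 3), Pow(K, 2), Mul(-1, K)))
V = Rational(-311, 3) (V = Add(Mul(-22, Add(Rational(5, 3), Pow(2, 2), Mul(-1, 2))), -23) = Add(Mul(-22, Add(Rational(5, 3), 4, -2)), -23) = Add(Mul(-22, Rational(11, 3)), -23) = Add(Rational(-242, 3), -23) = Rational(-311, 3) ≈ -103.67)
Add(Function('l')(20, -11), V) = Add(Pow(Add(Pow(20, 2), Pow(-11, 2)), Rational(1, 2)), Rational(-311, 3)) = Add(Pow(Add(400, 121), Rational(1, 2)), Rational(-311, 3)) = Add(Pow(521, Rational(1, 2)), Rational(-311, 3)) = Add(Rational(-311, 3), Pow(521, Rational(1, 2)))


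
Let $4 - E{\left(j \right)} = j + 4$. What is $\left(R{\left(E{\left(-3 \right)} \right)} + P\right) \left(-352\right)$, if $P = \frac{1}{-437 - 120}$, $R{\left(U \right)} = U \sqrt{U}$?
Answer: $\frac{352}{557} - 1056 \sqrt{3} \approx -1828.4$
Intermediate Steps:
$E{\left(j \right)} = - j$ ($E{\left(j \right)} = 4 - \left(j + 4\right) = 4 - \left(4 + j\right) = - j$)
$R{\left(U \right)} = U^{\frac{3}{2}}$
$P = - \frac{1}{557}$ ($P = \frac{1}{-557} = - \frac{1}{557} \approx -0.0017953$)
$\left(R{\left(E{\left(-3 \right)} \right)} + P\right) \left(-352\right) = \left(\left(\left(-1\right) \left(-3\right)\right)^{\frac{3}{2}} - \frac{1}{557}\right) \left(-352\right) = \left(3^{\frac{3}{2}} - \frac{1}{557}\right) \left(-352\right) = \left(3 \sqrt{3} - \frac{1}{557}\right) \left(-352\right) = \left(- \frac{1}{557} + 3 \sqrt{3}\right) \left(-352\right) = \frac{352}{557} - 1056 \sqrt{3}$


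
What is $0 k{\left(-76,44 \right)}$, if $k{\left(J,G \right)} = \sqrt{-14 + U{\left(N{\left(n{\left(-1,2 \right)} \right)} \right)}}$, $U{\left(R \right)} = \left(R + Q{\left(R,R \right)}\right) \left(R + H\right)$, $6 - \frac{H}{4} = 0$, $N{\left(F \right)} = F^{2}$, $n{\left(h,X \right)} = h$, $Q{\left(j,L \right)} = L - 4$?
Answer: $0$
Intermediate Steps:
$Q{\left(j,L \right)} = -4 + L$
$H = 24$ ($H = 24 - 0 = 24 + 0 = 24$)
$U{\left(R \right)} = \left(-4 + 2 R\right) \left(24 + R\right)$ ($U{\left(R \right)} = \left(R + \left(-4 + R\right)\right) \left(R + 24\right) = \left(-4 + 2 R\right) \left(24 + R\right)$)
$k{\left(J,G \right)} = 8 i$ ($k{\left(J,G \right)} = \sqrt{-14 + \left(-96 + 2 \left(\left(-1\right)^{2}\right)^{2} + 44 \left(-1\right)^{2}\right)} = \sqrt{-14 + \left(-96 + 2 \cdot 1^{2} + 44 \cdot 1\right)} = \sqrt{-14 + \left(-96 + 2 \cdot 1 + 44\right)} = \sqrt{-14 + \left(-96 + 2 + 44\right)} = \sqrt{-14 - 50} = \sqrt{-64} = 8 i$)
$0 k{\left(-76,44 \right)} = 0 \cdot 8 i = 0$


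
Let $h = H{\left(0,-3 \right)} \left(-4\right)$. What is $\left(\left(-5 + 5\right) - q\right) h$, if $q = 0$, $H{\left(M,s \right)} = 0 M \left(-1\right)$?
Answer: $0$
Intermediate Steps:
$H{\left(M,s \right)} = 0$ ($H{\left(M,s \right)} = 0 \left(-1\right) = 0$)
$h = 0$ ($h = 0 \left(-4\right) = 0$)
$\left(\left(-5 + 5\right) - q\right) h = \left(\left(-5 + 5\right) - 0\right) 0 = \left(0 + 0\right) 0 = 0 \cdot 0 = 0$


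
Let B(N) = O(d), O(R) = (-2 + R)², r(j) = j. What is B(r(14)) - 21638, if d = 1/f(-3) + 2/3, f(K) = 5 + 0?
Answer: -4868261/225 ≈ -21637.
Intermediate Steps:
f(K) = 5
d = 13/15 (d = 1/5 + 2/3 = 1*(⅕) + 2*(⅓) = ⅕ + ⅔ = 13/15 ≈ 0.86667)
B(N) = 289/225 (B(N) = (-2 + 13/15)² = (-17/15)² = 289/225)
B(r(14)) - 21638 = 289/225 - 21638 = -4868261/225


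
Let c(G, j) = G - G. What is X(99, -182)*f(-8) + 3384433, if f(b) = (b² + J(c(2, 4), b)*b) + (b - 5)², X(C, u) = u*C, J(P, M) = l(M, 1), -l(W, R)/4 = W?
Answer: 3798847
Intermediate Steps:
l(W, R) = -4*W
c(G, j) = 0
J(P, M) = -4*M
X(C, u) = C*u
f(b) = (-5 + b)² - 3*b² (f(b) = (b² + (-4*b)*b) + (b - 5)² = (b² - 4*b²) + (-5 + b)² = -3*b² + (-5 + b)² = (-5 + b)² - 3*b²)
X(99, -182)*f(-8) + 3384433 = (99*(-182))*((-5 - 8)² - 3*(-8)²) + 3384433 = -18018*((-13)² - 3*64) + 3384433 = -18018*(169 - 192) + 3384433 = -18018*(-23) + 3384433 = 414414 + 3384433 = 3798847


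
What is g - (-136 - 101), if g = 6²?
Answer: 273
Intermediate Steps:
g = 36
g - (-136 - 101) = 36 - (-136 - 101) = 36 - 1*(-237) = 36 + 237 = 273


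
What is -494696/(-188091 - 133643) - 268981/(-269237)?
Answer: 109865400003/43311348479 ≈ 2.5366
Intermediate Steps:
-494696/(-188091 - 133643) - 268981/(-269237) = -494696/(-321734) - 268981*(-1/269237) = -494696*(-1/321734) + 268981/269237 = 247348/160867 + 268981/269237 = 109865400003/43311348479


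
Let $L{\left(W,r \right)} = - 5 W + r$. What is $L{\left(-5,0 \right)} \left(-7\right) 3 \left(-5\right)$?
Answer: $2625$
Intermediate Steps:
$L{\left(W,r \right)} = r - 5 W$
$L{\left(-5,0 \right)} \left(-7\right) 3 \left(-5\right) = \left(0 - -25\right) \left(-7\right) 3 \left(-5\right) = \left(0 + 25\right) \left(-7\right) \left(-15\right) = 25 \left(-7\right) \left(-15\right) = \left(-175\right) \left(-15\right) = 2625$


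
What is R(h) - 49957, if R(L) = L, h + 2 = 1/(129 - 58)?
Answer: -3547088/71 ≈ -49959.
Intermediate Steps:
h = -141/71 (h = -2 + 1/(129 - 58) = -2 + 1/71 = -141/71 ≈ -1.9859)
R(h) - 49957 = -141/71 - 49957 = -3547088/71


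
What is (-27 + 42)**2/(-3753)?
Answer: -25/417 ≈ -0.059952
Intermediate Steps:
(-27 + 42)**2/(-3753) = 15**2*(-1/3753) = 225*(-1/3753) = -25/417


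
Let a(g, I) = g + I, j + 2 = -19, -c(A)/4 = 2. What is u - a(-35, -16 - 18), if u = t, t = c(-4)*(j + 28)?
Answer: 13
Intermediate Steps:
c(A) = -8 (c(A) = -4*2 = -8)
j = -21 (j = -2 - 19 = -21)
a(g, I) = I + g
t = -56 (t = -8*(-21 + 28) = -8*7 = -56)
u = -56
u - a(-35, -16 - 18) = -56 - ((-16 - 18) - 35) = -56 - (-34 - 35) = -56 - 1*(-69) = -56 + 69 = 13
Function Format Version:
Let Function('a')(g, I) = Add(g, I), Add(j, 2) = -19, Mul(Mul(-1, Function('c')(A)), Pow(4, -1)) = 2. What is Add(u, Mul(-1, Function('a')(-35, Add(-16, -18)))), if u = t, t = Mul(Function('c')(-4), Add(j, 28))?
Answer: 13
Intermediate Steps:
Function('c')(A) = -8 (Function('c')(A) = Mul(-4, 2) = -8)
j = -21 (j = Add(-2, -19) = -21)
Function('a')(g, I) = Add(I, g)
t = -56 (t = Mul(-8, Add(-21, 28)) = Mul(-8, 7) = -56)
u = -56
Add(u, Mul(-1, Function('a')(-35, Add(-16, -18)))) = Add(-56, Mul(-1, Add(Add(-16, -18), -35))) = Add(-56, Mul(-1, Add(-34, -35))) = Add(-56, Mul(-1, -69)) = Add(-56, 69) = 13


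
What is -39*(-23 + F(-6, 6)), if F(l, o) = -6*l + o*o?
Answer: -1911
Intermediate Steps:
F(l, o) = o² - 6*l (F(l, o) = -6*l + o² = o² - 6*l)
-39*(-23 + F(-6, 6)) = -39*(-23 + (6² - 6*(-6))) = -39*(-23 + (36 + 36)) = -39*(-23 + 72) = -39*49 = -1911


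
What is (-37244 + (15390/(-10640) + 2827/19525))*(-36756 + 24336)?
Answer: 2299055632443/4970 ≈ 4.6259e+8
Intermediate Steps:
(-37244 + (15390/(-10640) + 2827/19525))*(-36756 + 24336) = (-37244 + (15390*(-1/10640) + 2827*(1/19525)))*(-12420) = (-37244 + (-81/56 + 257/1775))*(-12420) = (-37244 - 129383/99400)*(-12420) = -3702182983/99400*(-12420) = 2299055632443/4970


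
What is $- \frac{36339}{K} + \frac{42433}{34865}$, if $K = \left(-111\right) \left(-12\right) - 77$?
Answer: $- \frac{242741164}{8751115} \approx -27.738$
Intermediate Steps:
$K = 1255$ ($K = 1332 - 77 = 1255$)
$- \frac{36339}{K} + \frac{42433}{34865} = - \frac{36339}{1255} + \frac{42433}{34865} = - \frac{242741164}{8751115}$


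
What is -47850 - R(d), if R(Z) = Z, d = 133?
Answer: -47983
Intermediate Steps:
-47850 - R(d) = -47850 - 1*133 = -47850 - 133 = -47983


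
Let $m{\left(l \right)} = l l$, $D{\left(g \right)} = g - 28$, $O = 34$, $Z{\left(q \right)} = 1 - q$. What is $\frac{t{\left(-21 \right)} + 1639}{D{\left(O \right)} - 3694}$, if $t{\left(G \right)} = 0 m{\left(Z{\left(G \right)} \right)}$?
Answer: $- \frac{1639}{3688} \approx -0.44441$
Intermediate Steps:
$D{\left(g \right)} = -28 + g$ ($D{\left(g \right)} = g - 28 = -28 + g$)
$m{\left(l \right)} = l^{2}$
$t{\left(G \right)} = 0$ ($t{\left(G \right)} = 0 \left(1 - G\right)^{2} = 0$)
$\frac{t{\left(-21 \right)} + 1639}{D{\left(O \right)} - 3694} = \frac{0 + 1639}{\left(-28 + 34\right) - 3694} = \frac{1639}{6 - 3694} = \frac{1639}{-3688} = 1639 \left(- \frac{1}{3688}\right) = - \frac{1639}{3688}$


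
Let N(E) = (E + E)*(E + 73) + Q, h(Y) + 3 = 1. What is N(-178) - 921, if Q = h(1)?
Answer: 36457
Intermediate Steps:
h(Y) = -2 (h(Y) = -3 + 1 = -2)
Q = -2
N(E) = -2 + 2*E*(73 + E) (N(E) = (E + E)*(E + 73) - 2 = (2*E)*(73 + E) - 2 = 2*E*(73 + E) - 2 = -2 + 2*E*(73 + E))
N(-178) - 921 = (-2 + 2*(-178)² + 146*(-178)) - 921 = (-2 + 2*31684 - 25988) - 921 = (-2 + 63368 - 25988) - 921 = 37378 - 921 = 36457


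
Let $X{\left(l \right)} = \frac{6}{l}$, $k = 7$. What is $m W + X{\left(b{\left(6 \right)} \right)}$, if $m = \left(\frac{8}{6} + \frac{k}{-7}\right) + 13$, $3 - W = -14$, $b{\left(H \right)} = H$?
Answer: $\frac{683}{3} \approx 227.67$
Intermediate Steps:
$W = 17$ ($W = 3 - -14 = 3 + 14 = 17$)
$m = \frac{40}{3}$ ($m = \left(\frac{8}{6} + \frac{7}{-7}\right) + 13 = \left(8 \cdot \frac{1}{6} + 7 \left(- \frac{1}{7}\right)\right) + 13 = \left(\frac{4}{3} - 1\right) + 13 = \frac{1}{3} + 13 = \frac{40}{3} \approx 13.333$)
$m W + X{\left(b{\left(6 \right)} \right)} = \frac{40}{3} \cdot 17 + \frac{6}{6} = \frac{680}{3} + 6 \cdot \frac{1}{6} = \frac{680}{3} + 1 = \frac{683}{3}$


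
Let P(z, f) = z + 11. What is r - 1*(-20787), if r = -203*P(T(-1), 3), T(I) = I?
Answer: 18757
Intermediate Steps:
P(z, f) = 11 + z
r = -2030 (r = -203*(11 - 1) = -203*10 = -2030)
r - 1*(-20787) = -2030 - 1*(-20787) = -2030 + 20787 = 18757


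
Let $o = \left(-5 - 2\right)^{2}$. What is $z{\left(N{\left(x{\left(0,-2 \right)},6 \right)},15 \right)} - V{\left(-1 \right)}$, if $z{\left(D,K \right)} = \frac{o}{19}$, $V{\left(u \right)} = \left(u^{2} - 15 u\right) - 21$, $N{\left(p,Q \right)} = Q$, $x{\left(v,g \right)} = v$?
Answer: $\frac{144}{19} \approx 7.5789$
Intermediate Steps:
$V{\left(u \right)} = -21 + u^{2} - 15 u$
$o = 49$ ($o = \left(-7\right)^{2} = 49$)
$z{\left(D,K \right)} = \frac{49}{19}$
$z{\left(N{\left(x{\left(0,-2 \right)},6 \right)},15 \right)} - V{\left(-1 \right)} = \frac{49}{19} - \left(-21 + \left(-1\right)^{2} - -15\right) = \frac{49}{19} - \left(-21 + 1 + 15\right) = \frac{49}{19} - -5 = \frac{49}{19} + 5 = \frac{144}{19}$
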